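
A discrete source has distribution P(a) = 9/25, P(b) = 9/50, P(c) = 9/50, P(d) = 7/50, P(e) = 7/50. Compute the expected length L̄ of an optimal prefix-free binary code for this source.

Repeatedly combine the two least-probable nodes; the expected code length is the sum of the merged weights.
merge 7/50 + 7/50 → 7/25
merge 9/50 + 9/50 → 9/25
merge 7/25 + 9/25 → 16/25
merge 9/25 + 16/25 → 1
L = 7/25 + 9/25 + 16/25 + 1 = 57/25 = 2.28 bits/symbol.

2.28 bits/symbol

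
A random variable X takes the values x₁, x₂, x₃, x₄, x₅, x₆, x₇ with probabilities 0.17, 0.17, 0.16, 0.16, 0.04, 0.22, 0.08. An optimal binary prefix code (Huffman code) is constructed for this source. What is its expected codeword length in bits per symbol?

Repeatedly combine the two least-probable nodes; the expected code length is the sum of the merged weights.
merge 1/25 + 2/25 → 3/25
merge 3/25 + 4/25 → 7/25
merge 4/25 + 17/100 → 33/100
merge 17/100 + 11/50 → 39/100
merge 7/25 + 33/100 → 61/100
merge 39/100 + 61/100 → 1
L = 3/25 + 7/25 + 33/100 + 39/100 + 61/100 + 1 = 273/100 = 2.73 bits/symbol.

2.73 bits/symbol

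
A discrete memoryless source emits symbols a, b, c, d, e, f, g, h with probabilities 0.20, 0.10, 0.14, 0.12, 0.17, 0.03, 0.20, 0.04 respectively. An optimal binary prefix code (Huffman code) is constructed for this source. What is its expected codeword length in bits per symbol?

2.84 bits/symbol

Repeatedly combine the two least-probable nodes; the expected code length is the sum of the merged weights.
merge 3/100 + 1/25 → 7/100
merge 7/100 + 1/10 → 17/100
merge 3/25 + 7/50 → 13/50
merge 17/100 + 17/100 → 17/50
merge 1/5 + 1/5 → 2/5
merge 13/50 + 17/50 → 3/5
merge 2/5 + 3/5 → 1
L = 7/100 + 17/100 + 13/50 + 17/50 + 2/5 + 3/5 + 1 = 71/25 = 2.84 bits/symbol.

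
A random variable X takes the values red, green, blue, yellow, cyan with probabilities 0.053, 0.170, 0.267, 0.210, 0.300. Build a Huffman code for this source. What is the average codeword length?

2.223 bits/symbol

Repeatedly combine the two least-probable nodes; the expected code length is the sum of the merged weights.
merge 53/1000 + 17/100 → 223/1000
merge 21/100 + 223/1000 → 433/1000
merge 267/1000 + 3/10 → 567/1000
merge 433/1000 + 567/1000 → 1
L = 223/1000 + 433/1000 + 567/1000 + 1 = 2223/1000 = 2.223 bits/symbol.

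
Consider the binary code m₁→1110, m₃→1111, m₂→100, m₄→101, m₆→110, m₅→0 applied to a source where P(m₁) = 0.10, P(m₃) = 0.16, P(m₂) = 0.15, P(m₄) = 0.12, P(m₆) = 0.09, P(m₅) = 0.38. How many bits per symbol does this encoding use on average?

2.5 bits/symbol

L̄ = Σ pᵢ·ℓᵢ = 0.10·4 + 0.16·4 + 0.15·3 + 0.12·3 + 0.09·3 + 0.38·1 = 2.5 bits/symbol.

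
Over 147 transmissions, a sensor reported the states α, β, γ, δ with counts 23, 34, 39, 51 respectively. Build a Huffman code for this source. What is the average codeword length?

Probabilities are the counts divided by 147.
Repeatedly combine the two least-probable nodes; the expected code length is the sum of the merged weights.
merge 23/147 + 34/147 → 19/49
merge 13/49 + 17/49 → 30/49
merge 19/49 + 30/49 → 1
L = 19/49 + 30/49 + 1 = 2 bits/symbol.

2 bits/symbol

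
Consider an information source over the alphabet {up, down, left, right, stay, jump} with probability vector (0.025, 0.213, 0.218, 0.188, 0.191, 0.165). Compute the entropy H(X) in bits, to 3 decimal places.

H = −Σ pᵢ log₂ pᵢ.
−0.025·log₂(0.025) = 0.1330
−0.213·log₂(0.213) = 0.4752
−0.218·log₂(0.218) = 0.4791
−0.188·log₂(0.188) = 0.4533
−0.191·log₂(0.191) = 0.4562
−0.165·log₂(0.165) = 0.4289
Sum ≈ 2.4257 → 2.426 bits.

2.426 bits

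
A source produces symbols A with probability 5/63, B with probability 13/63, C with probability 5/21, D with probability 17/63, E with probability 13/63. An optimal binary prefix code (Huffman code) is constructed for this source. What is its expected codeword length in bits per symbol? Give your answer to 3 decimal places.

2.286 bits/symbol

Repeatedly combine the two least-probable nodes; the expected code length is the sum of the merged weights.
merge 5/63 + 13/63 → 2/7
merge 13/63 + 5/21 → 4/9
merge 17/63 + 2/7 → 5/9
merge 4/9 + 5/9 → 1
L = 2/7 + 4/9 + 5/9 + 1 = 16/7 ≈ 2.286 bits/symbol.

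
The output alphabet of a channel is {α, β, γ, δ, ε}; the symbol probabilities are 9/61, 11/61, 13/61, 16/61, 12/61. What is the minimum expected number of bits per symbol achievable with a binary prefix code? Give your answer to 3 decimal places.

2.328 bits/symbol

Repeatedly combine the two least-probable nodes; the expected code length is the sum of the merged weights.
merge 9/61 + 11/61 → 20/61
merge 12/61 + 13/61 → 25/61
merge 16/61 + 20/61 → 36/61
merge 25/61 + 36/61 → 1
L = 20/61 + 25/61 + 36/61 + 1 = 142/61 ≈ 2.328 bits/symbol.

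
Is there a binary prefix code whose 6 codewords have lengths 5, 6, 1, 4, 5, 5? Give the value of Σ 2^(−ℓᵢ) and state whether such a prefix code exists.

0.671875; yes

With common denominator 2^6 = 64: Σ 2^(−ℓᵢ) = 2/64 + 1/64 + 32/64 + 4/64 + 2/64 + 2/64 = 43/64 = 0.671875.
Kraft's inequality requires Σ ≤ 1; here Σ = 0.671875 ≤ 1, so such a prefix code exists.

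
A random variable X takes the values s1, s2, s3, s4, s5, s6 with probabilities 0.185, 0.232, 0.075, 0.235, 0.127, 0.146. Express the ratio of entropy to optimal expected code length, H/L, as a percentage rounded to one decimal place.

98.5%

Entropy H = −Σ p log₂ p ≈ 2.4940 bits.
Huffman merges: 3/40+127/1000→101/500; 73/500+37/200→331/1000; 101/500+29/125→217/500; 47/200+331/1000→283/500; 217/500+283/500→1. L = 2533/1000 ≈ 2.5330.
Efficiency = H/L = 2.4940/2.5330 = 98.5%.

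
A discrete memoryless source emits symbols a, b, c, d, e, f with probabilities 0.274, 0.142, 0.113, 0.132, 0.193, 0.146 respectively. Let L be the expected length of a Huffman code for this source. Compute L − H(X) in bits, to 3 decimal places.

Entropy H = −Σ p log₂ p ≈ 2.5161 bits.
Huffman merges: 113/1000+33/250→49/200; 71/500+73/500→36/125; 193/1000+49/200→219/500; 137/500+36/125→281/500; 219/500+281/500→1. L = 2533/1000 ≈ 2.5330.
L − H = 2.5330 − 2.5161 = 0.017 bits.

0.017 bits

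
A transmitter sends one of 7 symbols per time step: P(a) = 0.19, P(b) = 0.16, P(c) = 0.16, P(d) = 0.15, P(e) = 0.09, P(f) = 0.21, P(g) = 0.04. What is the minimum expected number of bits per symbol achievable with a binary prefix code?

2.73 bits/symbol

Repeatedly combine the two least-probable nodes; the expected code length is the sum of the merged weights.
merge 1/25 + 9/100 → 13/100
merge 13/100 + 3/20 → 7/25
merge 4/25 + 4/25 → 8/25
merge 19/100 + 21/100 → 2/5
merge 7/25 + 8/25 → 3/5
merge 2/5 + 3/5 → 1
L = 13/100 + 7/25 + 8/25 + 2/5 + 3/5 + 1 = 273/100 = 2.73 bits/symbol.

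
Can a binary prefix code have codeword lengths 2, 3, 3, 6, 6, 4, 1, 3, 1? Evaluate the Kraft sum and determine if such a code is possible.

With common denominator 2^6 = 64: Σ 2^(−ℓᵢ) = 16/64 + 8/64 + 8/64 + 1/64 + 1/64 + 4/64 + 32/64 + 8/64 + 32/64 = 110/64 = 1.71875.
Kraft's inequality requires Σ ≤ 1; here Σ = 1.71875 > 1, so no such prefix code exists.

1.71875; no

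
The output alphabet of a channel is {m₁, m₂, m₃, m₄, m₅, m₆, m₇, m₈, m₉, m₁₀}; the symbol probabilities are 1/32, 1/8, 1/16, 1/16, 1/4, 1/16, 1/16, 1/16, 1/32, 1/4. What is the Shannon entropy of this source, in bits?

Each probability is a power of 1/2, so log₂(1/p) is an integer.
H = Σ p·log₂(1/p) = 1/32·5 + 1/8·3 + 1/16·4 + 1/16·4 + 1/4·2 + 1/16·4 + 1/16·4 + 1/16·4 + 1/32·5 + 1/4·2 = 2.9375 bits.

2.9375 bits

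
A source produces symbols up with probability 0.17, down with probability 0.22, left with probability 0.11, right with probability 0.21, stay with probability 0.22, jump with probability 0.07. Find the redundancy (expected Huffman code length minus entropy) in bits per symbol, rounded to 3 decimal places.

Entropy H = −Σ p log₂ p ≈ 2.4874 bits.
Huffman merges: 7/100+11/100→9/50; 17/100+9/50→7/20; 21/100+11/50→43/100; 11/50+7/20→57/100; 43/100+57/100→1. L = 253/100 ≈ 2.5300.
L − H = 2.5300 − 2.4874 = 0.043 bits.

0.043 bits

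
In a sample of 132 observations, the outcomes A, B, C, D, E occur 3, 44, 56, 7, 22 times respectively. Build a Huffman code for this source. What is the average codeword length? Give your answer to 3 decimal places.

Probabilities are the counts divided by 132.
Repeatedly combine the two least-probable nodes; the expected code length is the sum of the merged weights.
merge 1/44 + 7/132 → 5/66
merge 5/66 + 1/6 → 8/33
merge 8/33 + 1/3 → 19/33
merge 14/33 + 19/33 → 1
L = 5/66 + 8/33 + 19/33 + 1 = 125/66 ≈ 1.894 bits/symbol.

1.894 bits/symbol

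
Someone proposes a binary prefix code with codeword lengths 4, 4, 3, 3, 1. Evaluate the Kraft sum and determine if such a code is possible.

With common denominator 2^4 = 16: Σ 2^(−ℓᵢ) = 1/16 + 1/16 + 2/16 + 2/16 + 8/16 = 14/16 = 0.875.
Kraft's inequality requires Σ ≤ 1; here Σ = 0.875 ≤ 1, so such a prefix code exists.

0.875; yes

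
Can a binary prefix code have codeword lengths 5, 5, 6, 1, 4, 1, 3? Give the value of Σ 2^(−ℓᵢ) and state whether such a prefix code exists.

1.265625; no

With common denominator 2^6 = 64: Σ 2^(−ℓᵢ) = 2/64 + 2/64 + 1/64 + 32/64 + 4/64 + 32/64 + 8/64 = 81/64 = 1.265625.
Kraft's inequality requires Σ ≤ 1; here Σ = 1.265625 > 1, so no such prefix code exists.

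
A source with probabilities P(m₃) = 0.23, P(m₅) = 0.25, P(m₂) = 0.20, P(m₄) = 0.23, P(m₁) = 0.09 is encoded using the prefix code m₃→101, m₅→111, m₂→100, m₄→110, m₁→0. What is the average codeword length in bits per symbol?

2.82 bits/symbol

L̄ = Σ pᵢ·ℓᵢ = 0.23·3 + 0.25·3 + 0.20·3 + 0.23·3 + 0.09·1 = 2.82 bits/symbol.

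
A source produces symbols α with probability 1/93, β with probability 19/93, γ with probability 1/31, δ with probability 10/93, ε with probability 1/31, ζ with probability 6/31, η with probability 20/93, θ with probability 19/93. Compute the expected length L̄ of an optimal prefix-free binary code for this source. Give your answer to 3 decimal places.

2.677 bits/symbol

Repeatedly combine the two least-probable nodes; the expected code length is the sum of the merged weights.
merge 1/93 + 1/31 → 4/93
merge 1/31 + 4/93 → 7/93
merge 7/93 + 10/93 → 17/93
merge 17/93 + 6/31 → 35/93
merge 19/93 + 19/93 → 38/93
merge 20/93 + 35/93 → 55/93
merge 38/93 + 55/93 → 1
L = 4/93 + 7/93 + 17/93 + 35/93 + 38/93 + 55/93 + 1 = 83/31 ≈ 2.677 bits/symbol.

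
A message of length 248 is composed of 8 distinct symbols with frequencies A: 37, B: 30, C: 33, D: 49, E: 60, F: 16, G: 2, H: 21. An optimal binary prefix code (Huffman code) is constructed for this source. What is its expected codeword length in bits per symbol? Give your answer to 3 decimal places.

2.790 bits/symbol

Probabilities are the counts divided by 248.
Repeatedly combine the two least-probable nodes; the expected code length is the sum of the merged weights.
merge 1/124 + 2/31 → 9/124
merge 9/124 + 21/248 → 39/248
merge 15/124 + 33/248 → 63/248
merge 37/248 + 39/248 → 19/62
merge 49/248 + 15/62 → 109/248
merge 63/248 + 19/62 → 139/248
merge 109/248 + 139/248 → 1
L = 9/124 + 39/248 + 63/248 + 19/62 + 109/248 + 139/248 + 1 = 173/62 ≈ 2.790 bits/symbol.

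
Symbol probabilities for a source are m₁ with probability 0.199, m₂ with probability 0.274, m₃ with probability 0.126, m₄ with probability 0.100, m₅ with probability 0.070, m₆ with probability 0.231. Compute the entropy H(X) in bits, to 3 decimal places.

H = −Σ pᵢ log₂ pᵢ.
−0.199·log₂(0.199) = 0.4635
−0.274·log₂(0.274) = 0.5118
−0.126·log₂(0.126) = 0.3766
−0.100·log₂(0.100) = 0.3322
−0.070·log₂(0.070) = 0.2686
−0.231·log₂(0.231) = 0.4883
Sum ≈ 2.4409 → 2.441 bits.

2.441 bits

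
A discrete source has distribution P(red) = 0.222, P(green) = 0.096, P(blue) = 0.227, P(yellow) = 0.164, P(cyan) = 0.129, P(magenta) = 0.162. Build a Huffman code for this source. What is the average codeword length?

2.551 bits/symbol

Repeatedly combine the two least-probable nodes; the expected code length is the sum of the merged weights.
merge 12/125 + 129/1000 → 9/40
merge 81/500 + 41/250 → 163/500
merge 111/500 + 9/40 → 447/1000
merge 227/1000 + 163/500 → 553/1000
merge 447/1000 + 553/1000 → 1
L = 9/40 + 163/500 + 447/1000 + 553/1000 + 1 = 2551/1000 = 2.551 bits/symbol.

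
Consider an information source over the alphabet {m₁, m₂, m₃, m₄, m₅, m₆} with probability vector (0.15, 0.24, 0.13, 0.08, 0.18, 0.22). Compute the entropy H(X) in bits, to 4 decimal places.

2.5047 bits

H = −Σ pᵢ log₂ pᵢ.
−0.15·log₂(0.15) = 0.4105
−0.24·log₂(0.24) = 0.4941
−0.13·log₂(0.13) = 0.3826
−0.08·log₂(0.08) = 0.2915
−0.18·log₂(0.18) = 0.4453
−0.22·log₂(0.22) = 0.4806
Sum ≈ 2.5047 → 2.5047 bits.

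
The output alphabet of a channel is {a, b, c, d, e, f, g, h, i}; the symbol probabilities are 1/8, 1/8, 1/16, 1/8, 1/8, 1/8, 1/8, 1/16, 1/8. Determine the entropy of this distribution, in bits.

3.125 bits

Each probability is a power of 1/2, so log₂(1/p) is an integer.
H = Σ p·log₂(1/p) = 1/8·3 + 1/8·3 + 1/16·4 + 1/8·3 + 1/8·3 + 1/8·3 + 1/8·3 + 1/16·4 + 1/8·3 = 3.125 bits.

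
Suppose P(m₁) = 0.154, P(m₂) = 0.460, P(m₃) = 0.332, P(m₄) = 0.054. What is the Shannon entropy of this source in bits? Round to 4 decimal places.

H = −Σ pᵢ log₂ pᵢ.
−0.154·log₂(0.154) = 0.4156
−0.460·log₂(0.460) = 0.5153
−0.332·log₂(0.332) = 0.5281
−0.054·log₂(0.054) = 0.2274
Sum ≈ 1.6865 → 1.6865 bits.

1.6865 bits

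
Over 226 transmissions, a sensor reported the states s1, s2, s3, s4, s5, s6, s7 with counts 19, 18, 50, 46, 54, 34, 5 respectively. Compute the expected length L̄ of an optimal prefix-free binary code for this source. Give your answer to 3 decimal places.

2.624 bits/symbol

Probabilities are the counts divided by 226.
Repeatedly combine the two least-probable nodes; the expected code length is the sum of the merged weights.
merge 5/226 + 9/113 → 23/226
merge 19/226 + 23/226 → 21/113
merge 17/113 + 21/113 → 38/113
merge 23/113 + 25/113 → 48/113
merge 27/113 + 38/113 → 65/113
merge 48/113 + 65/113 → 1
L = 23/226 + 21/113 + 38/113 + 48/113 + 65/113 + 1 = 593/226 ≈ 2.624 bits/symbol.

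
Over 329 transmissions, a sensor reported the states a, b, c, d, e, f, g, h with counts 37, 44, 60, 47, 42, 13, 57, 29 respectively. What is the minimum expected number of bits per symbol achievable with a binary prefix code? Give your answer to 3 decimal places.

2.945 bits/symbol

Probabilities are the counts divided by 329.
Repeatedly combine the two least-probable nodes; the expected code length is the sum of the merged weights.
merge 13/329 + 29/329 → 6/47
merge 37/329 + 6/47 → 79/329
merge 6/47 + 44/329 → 86/329
merge 1/7 + 57/329 → 104/329
merge 60/329 + 79/329 → 139/329
merge 86/329 + 104/329 → 190/329
merge 139/329 + 190/329 → 1
L = 6/47 + 79/329 + 86/329 + 104/329 + 139/329 + 190/329 + 1 = 969/329 ≈ 2.945 bits/symbol.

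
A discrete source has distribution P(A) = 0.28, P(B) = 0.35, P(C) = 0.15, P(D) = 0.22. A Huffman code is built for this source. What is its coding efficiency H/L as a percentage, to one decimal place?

96.8%

Entropy H = −Σ p log₂ p ≈ 1.9354 bits.
Huffman merges: 3/20+11/50→37/100; 7/25+7/20→63/100; 37/100+63/100→1. L = 2 ≈ 2.0000.
Efficiency = H/L = 1.9354/2.0000 = 96.8%.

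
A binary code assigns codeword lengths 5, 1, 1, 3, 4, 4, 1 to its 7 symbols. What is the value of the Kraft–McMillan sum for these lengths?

1.78125

With common denominator 2^5 = 32: Σ 2^(−ℓᵢ) = 1/32 + 16/32 + 16/32 + 4/32 + 2/32 + 2/32 + 16/32 = 57/32 = 1.78125.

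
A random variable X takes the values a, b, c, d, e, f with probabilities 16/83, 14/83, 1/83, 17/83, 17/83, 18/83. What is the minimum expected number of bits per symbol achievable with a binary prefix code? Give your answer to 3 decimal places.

Repeatedly combine the two least-probable nodes; the expected code length is the sum of the merged weights.
merge 1/83 + 14/83 → 15/83
merge 15/83 + 16/83 → 31/83
merge 17/83 + 17/83 → 34/83
merge 18/83 + 31/83 → 49/83
merge 34/83 + 49/83 → 1
L = 15/83 + 31/83 + 34/83 + 49/83 + 1 = 212/83 ≈ 2.554 bits/symbol.

2.554 bits/symbol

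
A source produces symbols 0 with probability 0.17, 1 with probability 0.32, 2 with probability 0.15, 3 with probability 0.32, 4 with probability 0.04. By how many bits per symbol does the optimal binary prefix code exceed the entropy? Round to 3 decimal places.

0.107 bits

Entropy H = −Σ p log₂ p ≈ 2.0830 bits.
Huffman merges: 1/25+3/20→19/100; 17/100+19/100→9/25; 8/25+8/25→16/25; 9/25+16/25→1. L = 219/100 ≈ 2.1900.
L − H = 2.1900 − 2.0830 = 0.107 bits.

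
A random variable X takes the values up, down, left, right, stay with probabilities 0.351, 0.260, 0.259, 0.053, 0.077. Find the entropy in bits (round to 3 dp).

2.050 bits

H = −Σ pᵢ log₂ pᵢ.
−0.351·log₂(0.351) = 0.5302
−0.260·log₂(0.260) = 0.5053
−0.259·log₂(0.259) = 0.5048
−0.053·log₂(0.053) = 0.2246
−0.077·log₂(0.077) = 0.2848
Sum ≈ 2.0497 → 2.050 bits.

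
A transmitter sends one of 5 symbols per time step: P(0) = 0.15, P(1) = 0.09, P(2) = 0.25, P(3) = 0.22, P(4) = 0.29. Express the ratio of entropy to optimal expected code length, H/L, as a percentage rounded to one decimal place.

99.2%

Entropy H = −Σ p log₂ p ≈ 2.2217 bits.
Huffman merges: 9/100+3/20→6/25; 11/50+6/25→23/50; 1/4+29/100→27/50; 23/50+27/50→1. L = 56/25 ≈ 2.2400.
Efficiency = H/L = 2.2217/2.2400 = 99.2%.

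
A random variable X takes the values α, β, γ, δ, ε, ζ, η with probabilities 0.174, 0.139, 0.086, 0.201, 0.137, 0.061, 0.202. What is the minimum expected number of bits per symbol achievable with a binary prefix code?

Repeatedly combine the two least-probable nodes; the expected code length is the sum of the merged weights.
merge 61/1000 + 43/500 → 147/1000
merge 137/1000 + 139/1000 → 69/250
merge 147/1000 + 87/500 → 321/1000
merge 201/1000 + 101/500 → 403/1000
merge 69/250 + 321/1000 → 597/1000
merge 403/1000 + 597/1000 → 1
L = 147/1000 + 69/250 + 321/1000 + 403/1000 + 597/1000 + 1 = 343/125 = 2.744 bits/symbol.

2.744 bits/symbol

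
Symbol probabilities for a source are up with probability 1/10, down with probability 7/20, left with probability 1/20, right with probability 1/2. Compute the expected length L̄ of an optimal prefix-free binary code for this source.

Repeatedly combine the two least-probable nodes; the expected code length is the sum of the merged weights.
merge 1/20 + 1/10 → 3/20
merge 3/20 + 7/20 → 1/2
merge 1/2 + 1/2 → 1
L = 3/20 + 1/2 + 1 = 33/20 = 1.65 bits/symbol.

1.65 bits/symbol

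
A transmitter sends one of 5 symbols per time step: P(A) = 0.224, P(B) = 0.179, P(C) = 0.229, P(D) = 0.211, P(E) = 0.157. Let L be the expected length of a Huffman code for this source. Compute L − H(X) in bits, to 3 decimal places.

Entropy H = −Σ p log₂ p ≈ 2.3077 bits.
Huffman merges: 157/1000+179/1000→42/125; 211/1000+28/125→87/200; 229/1000+42/125→113/200; 87/200+113/200→1. L = 292/125 ≈ 2.3360.
L − H = 2.3360 − 2.3077 = 0.028 bits.

0.028 bits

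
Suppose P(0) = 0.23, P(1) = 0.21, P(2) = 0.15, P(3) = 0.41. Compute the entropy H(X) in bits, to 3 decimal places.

1.898 bits

H = −Σ pᵢ log₂ pᵢ.
−0.23·log₂(0.23) = 0.4877
−0.21·log₂(0.21) = 0.4728
−0.15·log₂(0.15) = 0.4105
−0.41·log₂(0.41) = 0.5274
Sum ≈ 1.8984 → 1.898 bits.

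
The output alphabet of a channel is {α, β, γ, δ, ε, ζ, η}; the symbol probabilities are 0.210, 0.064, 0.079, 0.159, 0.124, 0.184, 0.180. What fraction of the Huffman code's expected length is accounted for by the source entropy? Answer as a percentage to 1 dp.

Entropy H = −Σ p log₂ p ≈ 2.7059 bits.
Huffman merges: 8/125+79/1000→143/1000; 31/250+143/1000→267/1000; 159/1000+9/50→339/1000; 23/125+21/100→197/500; 267/1000+339/1000→303/500; 197/500+303/500→1. L = 2749/1000 ≈ 2.7490.
Efficiency = H/L = 2.7059/2.7490 = 98.4%.

98.4%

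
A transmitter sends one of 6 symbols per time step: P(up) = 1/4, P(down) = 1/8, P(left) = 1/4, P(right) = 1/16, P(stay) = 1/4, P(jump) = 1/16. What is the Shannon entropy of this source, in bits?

Each probability is a power of 1/2, so log₂(1/p) is an integer.
H = Σ p·log₂(1/p) = 1/4·2 + 1/8·3 + 1/4·2 + 1/16·4 + 1/4·2 + 1/16·4 = 2.375 bits.

2.375 bits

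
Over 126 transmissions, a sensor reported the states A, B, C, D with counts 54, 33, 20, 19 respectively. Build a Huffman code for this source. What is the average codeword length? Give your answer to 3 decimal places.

1.881 bits/symbol

Probabilities are the counts divided by 126.
Repeatedly combine the two least-probable nodes; the expected code length is the sum of the merged weights.
merge 19/126 + 10/63 → 13/42
merge 11/42 + 13/42 → 4/7
merge 3/7 + 4/7 → 1
L = 13/42 + 4/7 + 1 = 79/42 ≈ 1.881 bits/symbol.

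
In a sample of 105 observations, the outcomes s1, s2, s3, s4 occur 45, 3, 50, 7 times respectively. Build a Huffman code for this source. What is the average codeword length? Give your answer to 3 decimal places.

1.619 bits/symbol

Probabilities are the counts divided by 105.
Repeatedly combine the two least-probable nodes; the expected code length is the sum of the merged weights.
merge 1/35 + 1/15 → 2/21
merge 2/21 + 3/7 → 11/21
merge 10/21 + 11/21 → 1
L = 2/21 + 11/21 + 1 = 34/21 ≈ 1.619 bits/symbol.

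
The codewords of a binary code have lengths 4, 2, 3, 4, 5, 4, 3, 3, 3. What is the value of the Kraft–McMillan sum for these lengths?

0.96875

With common denominator 2^5 = 32: Σ 2^(−ℓᵢ) = 2/32 + 8/32 + 4/32 + 2/32 + 1/32 + 2/32 + 4/32 + 4/32 + 4/32 = 31/32 = 0.96875.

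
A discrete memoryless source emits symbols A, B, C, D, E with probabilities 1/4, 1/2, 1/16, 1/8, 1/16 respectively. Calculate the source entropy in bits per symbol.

Each probability is a power of 1/2, so log₂(1/p) is an integer.
H = Σ p·log₂(1/p) = 1/4·2 + 1/2·1 + 1/16·4 + 1/8·3 + 1/16·4 = 1.875 bits.

1.875 bits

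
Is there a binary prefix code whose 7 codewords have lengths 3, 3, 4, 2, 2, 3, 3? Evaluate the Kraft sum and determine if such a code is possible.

With common denominator 2^4 = 16: Σ 2^(−ℓᵢ) = 2/16 + 2/16 + 1/16 + 4/16 + 4/16 + 2/16 + 2/16 = 17/16 = 1.0625.
Kraft's inequality requires Σ ≤ 1; here Σ = 1.0625 > 1, so no such prefix code exists.

1.0625; no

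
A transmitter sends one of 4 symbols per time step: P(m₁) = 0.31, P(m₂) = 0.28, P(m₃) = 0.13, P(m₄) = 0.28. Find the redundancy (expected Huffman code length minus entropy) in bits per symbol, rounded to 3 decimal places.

Entropy H = −Σ p log₂ p ≈ 1.9349 bits.
Huffman merges: 13/100+7/25→41/100; 7/25+31/100→59/100; 41/100+59/100→1. L = 2 ≈ 2.0000.
L − H = 2.0000 − 1.9349 = 0.065 bits.

0.065 bits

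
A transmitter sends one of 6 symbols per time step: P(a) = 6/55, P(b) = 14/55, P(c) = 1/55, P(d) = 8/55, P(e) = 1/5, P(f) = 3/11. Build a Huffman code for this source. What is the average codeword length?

Repeatedly combine the two least-probable nodes; the expected code length is the sum of the merged weights.
merge 1/55 + 6/55 → 7/55
merge 7/55 + 8/55 → 3/11
merge 1/5 + 14/55 → 5/11
merge 3/11 + 3/11 → 6/11
merge 5/11 + 6/11 → 1
L = 7/55 + 3/11 + 5/11 + 6/11 + 1 = 12/5 = 2.4 bits/symbol.

2.4 bits/symbol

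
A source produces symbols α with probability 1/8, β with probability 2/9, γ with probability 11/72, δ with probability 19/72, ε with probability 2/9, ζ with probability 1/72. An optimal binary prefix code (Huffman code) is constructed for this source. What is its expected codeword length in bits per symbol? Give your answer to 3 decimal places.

2.431 bits/symbol

Repeatedly combine the two least-probable nodes; the expected code length is the sum of the merged weights.
merge 1/72 + 1/8 → 5/36
merge 5/36 + 11/72 → 7/24
merge 2/9 + 2/9 → 4/9
merge 19/72 + 7/24 → 5/9
merge 4/9 + 5/9 → 1
L = 5/36 + 7/24 + 4/9 + 5/9 + 1 = 175/72 ≈ 2.431 bits/symbol.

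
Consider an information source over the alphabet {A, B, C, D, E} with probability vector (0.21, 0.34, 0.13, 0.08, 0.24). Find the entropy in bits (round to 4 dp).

2.1703 bits

H = −Σ pᵢ log₂ pᵢ.
−0.21·log₂(0.21) = 0.4728
−0.34·log₂(0.34) = 0.5292
−0.13·log₂(0.13) = 0.3826
−0.08·log₂(0.08) = 0.2915
−0.24·log₂(0.24) = 0.4941
Sum ≈ 2.1703 → 2.1703 bits.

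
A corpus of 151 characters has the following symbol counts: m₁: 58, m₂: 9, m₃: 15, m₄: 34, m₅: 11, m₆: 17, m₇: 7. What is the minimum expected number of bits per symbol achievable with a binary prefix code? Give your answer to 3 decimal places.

2.497 bits/symbol

Probabilities are the counts divided by 151.
Repeatedly combine the two least-probable nodes; the expected code length is the sum of the merged weights.
merge 7/151 + 9/151 → 16/151
merge 11/151 + 15/151 → 26/151
merge 16/151 + 17/151 → 33/151
merge 26/151 + 33/151 → 59/151
merge 34/151 + 58/151 → 92/151
merge 59/151 + 92/151 → 1
L = 16/151 + 26/151 + 33/151 + 59/151 + 92/151 + 1 = 377/151 ≈ 2.497 bits/symbol.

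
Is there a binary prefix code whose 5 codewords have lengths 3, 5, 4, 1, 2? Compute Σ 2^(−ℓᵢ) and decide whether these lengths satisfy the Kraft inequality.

With common denominator 2^5 = 32: Σ 2^(−ℓᵢ) = 4/32 + 1/32 + 2/32 + 16/32 + 8/32 = 31/32 = 0.96875.
Kraft's inequality requires Σ ≤ 1; here Σ = 0.96875 ≤ 1, so such a prefix code exists.

0.96875; yes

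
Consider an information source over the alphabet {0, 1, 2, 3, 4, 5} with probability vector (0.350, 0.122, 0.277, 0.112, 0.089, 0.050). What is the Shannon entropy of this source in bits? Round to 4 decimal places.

H = −Σ pᵢ log₂ pᵢ.
−0.350·log₂(0.350) = 0.5301
−0.122·log₂(0.122) = 0.3703
−0.277·log₂(0.277) = 0.5130
−0.112·log₂(0.112) = 0.3537
−0.089·log₂(0.089) = 0.3106
−0.050·log₂(0.050) = 0.2161
Sum ≈ 2.2938 → 2.2938 bits.

2.2938 bits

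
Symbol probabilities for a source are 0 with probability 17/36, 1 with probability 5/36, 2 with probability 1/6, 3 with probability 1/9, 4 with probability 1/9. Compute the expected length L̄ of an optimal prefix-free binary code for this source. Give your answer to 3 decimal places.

2.056 bits/symbol

Repeatedly combine the two least-probable nodes; the expected code length is the sum of the merged weights.
merge 1/9 + 1/9 → 2/9
merge 5/36 + 1/6 → 11/36
merge 2/9 + 11/36 → 19/36
merge 17/36 + 19/36 → 1
L = 2/9 + 11/36 + 19/36 + 1 = 37/18 ≈ 2.056 bits/symbol.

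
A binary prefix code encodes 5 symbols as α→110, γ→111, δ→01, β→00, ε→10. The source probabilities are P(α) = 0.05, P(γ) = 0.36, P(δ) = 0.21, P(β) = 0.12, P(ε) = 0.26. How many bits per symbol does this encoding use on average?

L̄ = Σ pᵢ·ℓᵢ = 0.05·3 + 0.36·3 + 0.21·2 + 0.12·2 + 0.26·2 = 2.41 bits/symbol.

2.41 bits/symbol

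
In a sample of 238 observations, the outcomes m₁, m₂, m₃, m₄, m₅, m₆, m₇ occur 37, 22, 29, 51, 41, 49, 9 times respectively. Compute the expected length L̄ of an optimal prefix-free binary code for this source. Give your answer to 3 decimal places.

Probabilities are the counts divided by 238.
Repeatedly combine the two least-probable nodes; the expected code length is the sum of the merged weights.
merge 9/238 + 11/119 → 31/238
merge 29/238 + 31/238 → 30/119
merge 37/238 + 41/238 → 39/119
merge 7/34 + 3/14 → 50/119
merge 30/119 + 39/119 → 69/119
merge 50/119 + 69/119 → 1
L = 31/238 + 30/119 + 39/119 + 50/119 + 69/119 + 1 = 645/238 ≈ 2.710 bits/symbol.

2.710 bits/symbol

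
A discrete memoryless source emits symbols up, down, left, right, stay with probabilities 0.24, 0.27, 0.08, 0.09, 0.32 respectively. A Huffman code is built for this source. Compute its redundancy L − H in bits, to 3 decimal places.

Entropy H = −Σ p log₂ p ≈ 2.1344 bits.
Huffman merges: 2/25+9/100→17/100; 17/100+6/25→41/100; 27/100+8/25→59/100; 41/100+59/100→1. L = 217/100 ≈ 2.1700.
L − H = 2.1700 − 2.1344 = 0.036 bits.

0.036 bits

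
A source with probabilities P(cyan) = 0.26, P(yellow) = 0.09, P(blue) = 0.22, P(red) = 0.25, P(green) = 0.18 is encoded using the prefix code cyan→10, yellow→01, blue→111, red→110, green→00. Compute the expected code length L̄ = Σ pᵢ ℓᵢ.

2.47 bits/symbol

L̄ = Σ pᵢ·ℓᵢ = 0.26·2 + 0.09·2 + 0.22·3 + 0.25·3 + 0.18·2 = 2.47 bits/symbol.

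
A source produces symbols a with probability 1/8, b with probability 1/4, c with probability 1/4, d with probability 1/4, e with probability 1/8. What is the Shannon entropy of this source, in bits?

2.25 bits

Each probability is a power of 1/2, so log₂(1/p) is an integer.
H = Σ p·log₂(1/p) = 1/8·3 + 1/4·2 + 1/4·2 + 1/4·2 + 1/8·3 = 2.25 bits.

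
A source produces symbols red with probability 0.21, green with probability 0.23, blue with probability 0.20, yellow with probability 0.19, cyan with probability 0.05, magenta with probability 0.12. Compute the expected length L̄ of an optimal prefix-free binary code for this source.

Repeatedly combine the two least-probable nodes; the expected code length is the sum of the merged weights.
merge 1/20 + 3/25 → 17/100
merge 17/100 + 19/100 → 9/25
merge 1/5 + 21/100 → 41/100
merge 23/100 + 9/25 → 59/100
merge 41/100 + 59/100 → 1
L = 17/100 + 9/25 + 41/100 + 59/100 + 1 = 253/100 = 2.53 bits/symbol.

2.53 bits/symbol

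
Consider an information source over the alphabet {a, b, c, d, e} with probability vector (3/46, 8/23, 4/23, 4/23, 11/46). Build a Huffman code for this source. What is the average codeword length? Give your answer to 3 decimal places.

2.239 bits/symbol

Repeatedly combine the two least-probable nodes; the expected code length is the sum of the merged weights.
merge 3/46 + 4/23 → 11/46
merge 4/23 + 11/46 → 19/46
merge 11/46 + 8/23 → 27/46
merge 19/46 + 27/46 → 1
L = 11/46 + 19/46 + 27/46 + 1 = 103/46 ≈ 2.239 bits/symbol.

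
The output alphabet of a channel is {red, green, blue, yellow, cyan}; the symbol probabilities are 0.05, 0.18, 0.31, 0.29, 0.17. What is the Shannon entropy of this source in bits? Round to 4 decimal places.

2.1377 bits

H = −Σ pᵢ log₂ pᵢ.
−0.05·log₂(0.05) = 0.2161
−0.18·log₂(0.18) = 0.4453
−0.31·log₂(0.31) = 0.5238
−0.29·log₂(0.29) = 0.5179
−0.17·log₂(0.17) = 0.4346
Sum ≈ 2.1377 → 2.1377 bits.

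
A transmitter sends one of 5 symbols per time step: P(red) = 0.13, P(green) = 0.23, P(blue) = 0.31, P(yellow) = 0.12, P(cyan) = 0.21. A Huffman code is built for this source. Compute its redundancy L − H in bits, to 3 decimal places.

Entropy H = −Σ p log₂ p ≈ 2.2340 bits.
Huffman merges: 3/25+13/100→1/4; 21/100+23/100→11/25; 1/4+31/100→14/25; 11/25+14/25→1. L = 9/4 ≈ 2.2500.
L − H = 2.2500 − 2.2340 = 0.016 bits.

0.016 bits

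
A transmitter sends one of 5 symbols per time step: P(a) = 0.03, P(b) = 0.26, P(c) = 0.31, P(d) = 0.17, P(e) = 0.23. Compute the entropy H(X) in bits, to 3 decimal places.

H = −Σ pᵢ log₂ pᵢ.
−0.03·log₂(0.03) = 0.1518
−0.26·log₂(0.26) = 0.5053
−0.31·log₂(0.31) = 0.5238
−0.17·log₂(0.17) = 0.4346
−0.23·log₂(0.23) = 0.4877
Sum ≈ 2.1031 → 2.103 bits.

2.103 bits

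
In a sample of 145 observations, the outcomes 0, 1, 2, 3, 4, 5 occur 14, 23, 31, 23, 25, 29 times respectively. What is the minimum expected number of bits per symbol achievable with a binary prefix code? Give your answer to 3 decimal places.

Probabilities are the counts divided by 145.
Repeatedly combine the two least-probable nodes; the expected code length is the sum of the merged weights.
merge 14/145 + 23/145 → 37/145
merge 23/145 + 5/29 → 48/145
merge 1/5 + 31/145 → 12/29
merge 37/145 + 48/145 → 17/29
merge 12/29 + 17/29 → 1
L = 37/145 + 48/145 + 12/29 + 17/29 + 1 = 75/29 ≈ 2.586 bits/symbol.

2.586 bits/symbol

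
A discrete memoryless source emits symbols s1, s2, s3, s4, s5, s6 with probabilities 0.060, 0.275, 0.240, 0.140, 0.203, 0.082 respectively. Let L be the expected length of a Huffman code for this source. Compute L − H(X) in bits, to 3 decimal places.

0.014 bits

Entropy H = −Σ p log₂ p ≈ 2.4098 bits.
Huffman merges: 3/50+41/500→71/500; 7/50+71/500→141/500; 203/1000+6/25→443/1000; 11/40+141/500→557/1000; 443/1000+557/1000→1. L = 303/125 ≈ 2.4240.
L − H = 2.4240 − 2.4098 = 0.014 bits.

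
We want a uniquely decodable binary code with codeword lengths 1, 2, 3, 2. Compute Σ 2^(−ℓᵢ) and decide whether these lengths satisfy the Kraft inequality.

1.125; no

With common denominator 2^3 = 8: Σ 2^(−ℓᵢ) = 4/8 + 2/8 + 1/8 + 2/8 = 9/8 = 1.125.
Kraft's inequality requires Σ ≤ 1; here Σ = 1.125 > 1, so no such prefix code exists.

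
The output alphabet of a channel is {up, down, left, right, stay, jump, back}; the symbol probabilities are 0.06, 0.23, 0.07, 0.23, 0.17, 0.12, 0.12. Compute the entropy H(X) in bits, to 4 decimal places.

H = −Σ pᵢ log₂ pᵢ.
−0.06·log₂(0.06) = 0.2435
−0.23·log₂(0.23) = 0.4877
−0.07·log₂(0.07) = 0.2686
−0.23·log₂(0.23) = 0.4877
−0.17·log₂(0.17) = 0.4346
−0.12·log₂(0.12) = 0.3671
−0.12·log₂(0.12) = 0.3671
Sum ≈ 2.6561 → 2.6561 bits.

2.6561 bits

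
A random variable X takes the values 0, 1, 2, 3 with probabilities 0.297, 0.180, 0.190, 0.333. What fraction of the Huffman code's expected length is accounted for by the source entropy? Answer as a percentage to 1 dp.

Entropy H = −Σ p log₂ p ≈ 1.9490 bits.
Huffman merges: 9/50+19/100→37/100; 297/1000+333/1000→63/100; 37/100+63/100→1. L = 2 ≈ 2.0000.
Efficiency = H/L = 1.9490/2.0000 = 97.4%.

97.4%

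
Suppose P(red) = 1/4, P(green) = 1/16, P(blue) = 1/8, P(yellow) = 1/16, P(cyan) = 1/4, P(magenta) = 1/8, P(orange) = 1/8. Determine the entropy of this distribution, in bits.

Each probability is a power of 1/2, so log₂(1/p) is an integer.
H = Σ p·log₂(1/p) = 1/4·2 + 1/16·4 + 1/8·3 + 1/16·4 + 1/4·2 + 1/8·3 + 1/8·3 = 2.625 bits.

2.625 bits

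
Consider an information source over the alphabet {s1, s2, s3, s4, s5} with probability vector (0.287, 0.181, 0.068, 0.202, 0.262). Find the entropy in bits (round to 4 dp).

2.1993 bits

H = −Σ pᵢ log₂ pᵢ.
−0.287·log₂(0.287) = 0.5169
−0.181·log₂(0.181) = 0.4463
−0.068·log₂(0.068) = 0.2637
−0.202·log₂(0.202) = 0.4661
−0.262·log₂(0.262) = 0.5063
Sum ≈ 2.1993 → 2.1993 bits.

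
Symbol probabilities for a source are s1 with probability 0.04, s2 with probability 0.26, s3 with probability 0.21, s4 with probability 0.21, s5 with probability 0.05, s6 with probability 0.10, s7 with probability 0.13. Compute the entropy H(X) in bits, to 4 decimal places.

2.5676 bits

H = −Σ pᵢ log₂ pᵢ.
−0.04·log₂(0.04) = 0.1858
−0.26·log₂(0.26) = 0.5053
−0.21·log₂(0.21) = 0.4728
−0.21·log₂(0.21) = 0.4728
−0.05·log₂(0.05) = 0.2161
−0.10·log₂(0.10) = 0.3322
−0.13·log₂(0.13) = 0.3826
Sum ≈ 2.5676 → 2.5676 bits.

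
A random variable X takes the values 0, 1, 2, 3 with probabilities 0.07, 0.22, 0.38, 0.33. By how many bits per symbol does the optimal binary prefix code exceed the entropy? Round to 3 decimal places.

Entropy H = −Σ p log₂ p ≈ 1.8074 bits.
Huffman merges: 7/100+11/50→29/100; 29/100+33/100→31/50; 19/50+31/50→1. L = 191/100 ≈ 1.9100.
L − H = 1.9100 − 1.8074 = 0.103 bits.

0.103 bits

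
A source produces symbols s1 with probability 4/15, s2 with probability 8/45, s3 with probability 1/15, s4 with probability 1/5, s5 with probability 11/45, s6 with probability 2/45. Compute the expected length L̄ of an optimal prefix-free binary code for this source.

2.4 bits/symbol

Repeatedly combine the two least-probable nodes; the expected code length is the sum of the merged weights.
merge 2/45 + 1/15 → 1/9
merge 1/9 + 8/45 → 13/45
merge 1/5 + 11/45 → 4/9
merge 4/15 + 13/45 → 5/9
merge 4/9 + 5/9 → 1
L = 1/9 + 13/45 + 4/9 + 5/9 + 1 = 12/5 = 2.4 bits/symbol.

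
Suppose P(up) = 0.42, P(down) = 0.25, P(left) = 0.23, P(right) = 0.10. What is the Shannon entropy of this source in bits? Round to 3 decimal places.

1.846 bits

H = −Σ pᵢ log₂ pᵢ.
−0.42·log₂(0.42) = 0.5256
−0.25·log₂(0.25) = 0.5000
−0.23·log₂(0.23) = 0.4877
−0.10·log₂(0.10) = 0.3322
Sum ≈ 1.8455 → 1.846 bits.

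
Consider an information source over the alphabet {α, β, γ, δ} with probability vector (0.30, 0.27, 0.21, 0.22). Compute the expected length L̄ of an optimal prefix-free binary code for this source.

2 bits/symbol

Repeatedly combine the two least-probable nodes; the expected code length is the sum of the merged weights.
merge 21/100 + 11/50 → 43/100
merge 27/100 + 3/10 → 57/100
merge 43/100 + 57/100 → 1
L = 43/100 + 57/100 + 1 = 2 bits/symbol.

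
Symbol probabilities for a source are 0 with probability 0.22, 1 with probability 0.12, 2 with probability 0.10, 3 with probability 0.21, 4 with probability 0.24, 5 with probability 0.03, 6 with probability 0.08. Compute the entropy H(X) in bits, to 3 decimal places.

2.590 bits

H = −Σ pᵢ log₂ pᵢ.
−0.22·log₂(0.22) = 0.4806
−0.12·log₂(0.12) = 0.3671
−0.10·log₂(0.10) = 0.3322
−0.21·log₂(0.21) = 0.4728
−0.24·log₂(0.24) = 0.4941
−0.03·log₂(0.03) = 0.1518
−0.08·log₂(0.08) = 0.2915
Sum ≈ 2.5901 → 2.590 bits.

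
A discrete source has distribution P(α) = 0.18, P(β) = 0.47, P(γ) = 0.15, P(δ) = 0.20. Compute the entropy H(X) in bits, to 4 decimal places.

H = −Σ pᵢ log₂ pᵢ.
−0.18·log₂(0.18) = 0.4453
−0.47·log₂(0.47) = 0.5120
−0.15·log₂(0.15) = 0.4105
−0.20·log₂(0.20) = 0.4644
Sum ≈ 1.8322 → 1.8322 bits.

1.8322 bits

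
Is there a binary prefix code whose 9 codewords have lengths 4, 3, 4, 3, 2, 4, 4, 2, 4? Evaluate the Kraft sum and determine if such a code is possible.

1.0625; no

With common denominator 2^4 = 16: Σ 2^(−ℓᵢ) = 1/16 + 2/16 + 1/16 + 2/16 + 4/16 + 1/16 + 1/16 + 4/16 + 1/16 = 17/16 = 1.0625.
Kraft's inequality requires Σ ≤ 1; here Σ = 1.0625 > 1, so no such prefix code exists.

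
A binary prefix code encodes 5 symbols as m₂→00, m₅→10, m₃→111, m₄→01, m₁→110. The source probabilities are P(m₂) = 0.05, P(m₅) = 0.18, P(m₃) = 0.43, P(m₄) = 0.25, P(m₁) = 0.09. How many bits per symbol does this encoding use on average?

L̄ = Σ pᵢ·ℓᵢ = 0.05·2 + 0.18·2 + 0.43·3 + 0.25·2 + 0.09·3 = 2.52 bits/symbol.

2.52 bits/symbol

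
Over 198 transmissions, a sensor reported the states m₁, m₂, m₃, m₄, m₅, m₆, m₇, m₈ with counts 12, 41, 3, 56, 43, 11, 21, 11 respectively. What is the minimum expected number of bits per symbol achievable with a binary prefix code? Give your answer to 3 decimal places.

Probabilities are the counts divided by 198.
Repeatedly combine the two least-probable nodes; the expected code length is the sum of the merged weights.
merge 1/66 + 1/18 → 7/99
merge 1/18 + 2/33 → 23/198
merge 7/99 + 7/66 → 35/198
merge 23/198 + 35/198 → 29/99
merge 41/198 + 43/198 → 14/33
merge 28/99 + 29/99 → 19/33
merge 14/33 + 19/33 → 1
L = 7/99 + 23/198 + 35/198 + 29/99 + 14/33 + 19/33 + 1 = 263/99 ≈ 2.657 bits/symbol.

2.657 bits/symbol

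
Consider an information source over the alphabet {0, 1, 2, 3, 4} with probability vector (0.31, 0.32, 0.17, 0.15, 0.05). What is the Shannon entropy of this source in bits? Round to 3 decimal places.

H = −Σ pᵢ log₂ pᵢ.
−0.31·log₂(0.31) = 0.5238
−0.32·log₂(0.32) = 0.5260
−0.17·log₂(0.17) = 0.4346
−0.15·log₂(0.15) = 0.4105
−0.05·log₂(0.05) = 0.2161
Sum ≈ 2.1111 → 2.111 bits.

2.111 bits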